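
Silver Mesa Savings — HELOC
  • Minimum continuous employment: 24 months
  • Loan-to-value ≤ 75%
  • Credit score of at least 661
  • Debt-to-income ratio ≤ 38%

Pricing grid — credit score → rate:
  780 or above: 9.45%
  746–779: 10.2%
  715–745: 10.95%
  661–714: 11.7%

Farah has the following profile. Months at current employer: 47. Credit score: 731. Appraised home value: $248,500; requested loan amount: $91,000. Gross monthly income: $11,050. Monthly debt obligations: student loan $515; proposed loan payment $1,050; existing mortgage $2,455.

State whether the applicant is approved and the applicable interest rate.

Credit score 731 ≥ 661 (meets minimum)
Total monthly debts = (515 + 1,050 + 2,455) = 4,020. DTI = 4,020/11,050 = 36.4% ≤ 38%
Employment 47 ≥ 24 months
Loan-to-value = 91,000/248,500 = 36.6% — pass (75% max)
All requirements met. Score 731 falls in the 715–745 tier → 10.95%.

Approved at 10.95%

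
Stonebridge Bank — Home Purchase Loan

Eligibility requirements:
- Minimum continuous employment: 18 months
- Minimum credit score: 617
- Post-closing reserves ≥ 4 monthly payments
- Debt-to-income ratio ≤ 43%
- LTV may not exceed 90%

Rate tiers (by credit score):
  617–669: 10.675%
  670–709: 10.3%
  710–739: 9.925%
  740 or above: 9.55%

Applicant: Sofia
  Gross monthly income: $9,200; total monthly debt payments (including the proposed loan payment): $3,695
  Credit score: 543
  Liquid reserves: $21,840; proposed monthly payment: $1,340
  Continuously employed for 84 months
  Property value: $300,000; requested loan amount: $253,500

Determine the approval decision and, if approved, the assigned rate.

Denied

Credit score 543 < 617 (below minimum)
Employment 84 ≥ 18 months
Reserves: 21,840 ÷ 1,340 = 16.3 months (meets 4-month minimum)
DTI = 3,695/9,200 = 40.2% ≤ 43%
LTV: 253,500 ÷ 300,000 = 84.5%, within 90% cap
Not all requirements met → denied.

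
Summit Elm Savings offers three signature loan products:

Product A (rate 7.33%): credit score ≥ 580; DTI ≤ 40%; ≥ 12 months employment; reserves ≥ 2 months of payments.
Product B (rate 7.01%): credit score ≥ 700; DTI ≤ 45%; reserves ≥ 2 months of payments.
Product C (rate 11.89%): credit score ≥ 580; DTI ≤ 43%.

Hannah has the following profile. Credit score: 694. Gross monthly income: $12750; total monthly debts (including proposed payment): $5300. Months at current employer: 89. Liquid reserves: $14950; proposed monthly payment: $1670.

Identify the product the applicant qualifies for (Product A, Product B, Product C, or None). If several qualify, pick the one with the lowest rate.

Product C

DTI = 5,300/12,750 = 41.6%.
Reserves = 14,950/1,670 = 9.0 months.
Product A: score 694 ≥ 580; DTI 41.6% > 40%; employment 89 ≥ 12 mo; reserves 9.0 ≥ 2 mo → does not qualify.
Product B: score 694 < 700; DTI 41.6% ≤ 45%; reserves 9.0 ≥ 2 mo → does not qualify.
Product C: score 694 ≥ 580; DTI 41.6% ≤ 43% → qualifies.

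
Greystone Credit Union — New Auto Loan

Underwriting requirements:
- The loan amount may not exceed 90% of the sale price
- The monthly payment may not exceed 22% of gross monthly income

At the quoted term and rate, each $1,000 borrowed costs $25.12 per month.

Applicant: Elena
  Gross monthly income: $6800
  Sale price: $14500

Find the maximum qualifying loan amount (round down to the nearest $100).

$13,000

Payment cap: 22% × $6,800 = $1,496/month.
At $25.12 per $1,000, that supports 1,496/25.12 × 1,000 ≈ $59,554 → $59,500.
LTV cap: 90% × $14,500 = $13,050 → $13,000.
Binding constraint: loan-to-value.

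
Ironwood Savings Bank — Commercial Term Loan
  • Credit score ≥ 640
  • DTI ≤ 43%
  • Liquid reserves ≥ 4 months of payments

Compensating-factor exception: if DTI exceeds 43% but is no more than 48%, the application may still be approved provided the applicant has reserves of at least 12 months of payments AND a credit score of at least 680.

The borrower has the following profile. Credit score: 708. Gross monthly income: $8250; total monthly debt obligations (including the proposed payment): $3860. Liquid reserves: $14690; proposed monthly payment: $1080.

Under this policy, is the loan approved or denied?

Approved

Credit score 708 ≥ 640 (meets base)
DTI: 3,860 ÷ 8,250 = 46.8%, over the 43% base limit.
Liquid reserves cover 14,690/1,080 = 13.6 months — ≥ 4 required
46.8% falls in the override range (43%–48%), so the compensating-factor test applies.
Override check — reserves: 13.6 mo (ok); score: 708 (ok).
Both override conditions satisfied; DTI exception granted.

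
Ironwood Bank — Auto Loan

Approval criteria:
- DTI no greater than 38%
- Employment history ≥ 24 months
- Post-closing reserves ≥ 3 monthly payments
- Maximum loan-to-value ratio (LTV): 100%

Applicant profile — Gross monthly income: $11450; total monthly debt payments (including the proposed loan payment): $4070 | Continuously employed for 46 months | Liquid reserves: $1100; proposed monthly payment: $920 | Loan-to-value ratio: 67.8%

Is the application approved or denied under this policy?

Denied

DTI: 4,070 ÷ 11,450 = 35.5%, within the 38% cap
Employment 46 ≥ 24 months
Reserves = 1,100/920 = 1.2 months < 3
LTV 67.8% — within 100%
Fails on reserves.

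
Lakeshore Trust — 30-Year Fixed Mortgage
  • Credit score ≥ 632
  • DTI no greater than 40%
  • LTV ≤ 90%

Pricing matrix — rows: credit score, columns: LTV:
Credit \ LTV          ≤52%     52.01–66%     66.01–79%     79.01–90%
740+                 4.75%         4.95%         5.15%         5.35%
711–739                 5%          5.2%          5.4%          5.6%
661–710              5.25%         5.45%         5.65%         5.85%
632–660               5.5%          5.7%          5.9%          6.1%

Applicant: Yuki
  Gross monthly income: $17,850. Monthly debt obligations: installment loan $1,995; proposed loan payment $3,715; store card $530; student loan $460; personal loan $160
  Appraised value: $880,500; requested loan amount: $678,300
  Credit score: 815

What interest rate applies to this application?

Credit score 815 ≥ 632; Total monthly debts = (1,995 + 3,715 + 530 + 460 + 160) = 6,860. DTI = 6,860/17,850 = 38.4% ≤ 40%
Loan-to-value = 678,300/880,500 = 77% — pass (90% max)
Credit 815 → row 740+; LTV 77% → column 66.01–79%. Grid cell → 5.15%.

5.15%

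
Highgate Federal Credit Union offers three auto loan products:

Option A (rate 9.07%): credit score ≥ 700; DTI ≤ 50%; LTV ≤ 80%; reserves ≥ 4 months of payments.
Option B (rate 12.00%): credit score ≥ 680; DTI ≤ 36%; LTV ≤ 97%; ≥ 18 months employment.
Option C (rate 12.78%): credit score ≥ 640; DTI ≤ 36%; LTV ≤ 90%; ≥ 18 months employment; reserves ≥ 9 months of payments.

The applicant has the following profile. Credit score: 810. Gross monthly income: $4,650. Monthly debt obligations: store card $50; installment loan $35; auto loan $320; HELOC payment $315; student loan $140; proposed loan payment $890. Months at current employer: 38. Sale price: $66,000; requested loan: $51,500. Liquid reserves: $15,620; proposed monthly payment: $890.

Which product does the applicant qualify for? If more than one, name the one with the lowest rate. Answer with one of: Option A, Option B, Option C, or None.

Total debts = (50 + 35 + 320 + 315 + 140 + 890) = 1,750; DTI = 1,750/4,650 = 37.6%.
LTV = 51,500/66,000 = 78%.
Reserves = 15,620/890 = 17.6 months.
Option A: score 810 ≥ 700; DTI 37.6% ≤ 50%; LTV 78% ≤ 80%; reserves 17.6 ≥ 4 mo → qualifies.
Option B: score 810 ≥ 680; DTI 37.6% > 36%; LTV 78% ≤ 97%; employment 38 ≥ 18 mo → does not qualify.
Option C: score 810 ≥ 640; DTI 37.6% > 36%; LTV 78% ≤ 90%; employment 38 ≥ 18 mo; reserves 17.6 ≥ 9 mo → does not qualify.

Option A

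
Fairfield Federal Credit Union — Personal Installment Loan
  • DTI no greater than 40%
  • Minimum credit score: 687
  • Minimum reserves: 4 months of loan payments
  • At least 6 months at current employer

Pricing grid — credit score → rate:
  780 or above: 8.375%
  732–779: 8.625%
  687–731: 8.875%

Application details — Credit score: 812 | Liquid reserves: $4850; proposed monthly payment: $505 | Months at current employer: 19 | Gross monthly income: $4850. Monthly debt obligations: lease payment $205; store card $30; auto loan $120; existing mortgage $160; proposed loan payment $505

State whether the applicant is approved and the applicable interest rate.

Credit score 812 ≥ 687 (meets minimum)
Reserves: 4,850 ÷ 505 = 9.6 months (meets 4-month minimum)
Employment 19 ≥ 6 months
Total monthly debts = (205 + 30 + 120 + 160 + 505) = 1,020. DTI = 1,020/4,850 = 21% ≤ 40%
All requirements met. Score 812 falls in the 780 or above tier → 8.375%.

Approved at 8.375%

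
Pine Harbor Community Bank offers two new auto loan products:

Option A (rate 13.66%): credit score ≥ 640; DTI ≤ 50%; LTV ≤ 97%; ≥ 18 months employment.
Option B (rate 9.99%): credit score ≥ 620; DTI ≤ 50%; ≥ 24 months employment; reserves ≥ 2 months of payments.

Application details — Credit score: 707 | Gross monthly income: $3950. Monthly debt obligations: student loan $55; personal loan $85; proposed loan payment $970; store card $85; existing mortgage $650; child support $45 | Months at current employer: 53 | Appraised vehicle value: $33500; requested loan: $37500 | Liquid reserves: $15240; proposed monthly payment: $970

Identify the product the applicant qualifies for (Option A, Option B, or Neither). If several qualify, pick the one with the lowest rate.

Total debts = (55 + 85 + 970 + 85 + 650 + 45) = 1,890; DTI = 1,890/3,950 = 47.8%.
LTV = 37,500/33,500 = 111.9%.
Reserves = 15,240/970 = 15.7 months.
Option A: score 707 ≥ 640; DTI 47.8% ≤ 50%; LTV 111.9% > 97%; employment 53 ≥ 18 mo → does not qualify.
Option B: score 707 ≥ 620; DTI 47.8% ≤ 50%; employment 53 ≥ 24 mo; reserves 15.7 ≥ 2 mo → qualifies.

Option B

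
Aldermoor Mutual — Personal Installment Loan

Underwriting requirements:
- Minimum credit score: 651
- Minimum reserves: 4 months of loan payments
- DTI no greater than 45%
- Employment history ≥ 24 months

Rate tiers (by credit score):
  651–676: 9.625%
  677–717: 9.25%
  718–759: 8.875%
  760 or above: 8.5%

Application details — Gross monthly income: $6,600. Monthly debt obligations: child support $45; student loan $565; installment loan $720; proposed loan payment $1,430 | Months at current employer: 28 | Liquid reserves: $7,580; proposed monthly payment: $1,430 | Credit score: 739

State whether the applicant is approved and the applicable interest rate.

Approved at 8.875%

Credit score 739 ≥ 651 (meets minimum)
Total monthly debts = (45 + 565 + 720 + 1,430) = 2,760. DTI: 2,760 ÷ 6,600 = 41.8%, within the 45% cap
Liquid reserves cover 7,580/1,430 = 5.3 months — ≥ 4 required
Employment 28 ≥ 24 months
All requirements met. Score 739 falls in the 718–759 tier → 8.875%.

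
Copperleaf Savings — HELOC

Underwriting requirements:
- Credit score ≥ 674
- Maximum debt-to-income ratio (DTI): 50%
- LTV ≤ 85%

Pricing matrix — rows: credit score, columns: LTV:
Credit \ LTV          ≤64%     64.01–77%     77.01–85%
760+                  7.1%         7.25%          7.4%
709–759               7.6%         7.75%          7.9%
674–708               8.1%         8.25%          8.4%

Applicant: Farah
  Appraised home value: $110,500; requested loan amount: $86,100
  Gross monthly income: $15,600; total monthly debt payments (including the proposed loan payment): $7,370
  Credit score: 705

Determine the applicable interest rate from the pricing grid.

Credit score 705 ≥ 674; Debt-to-income = 7,370/15,600 = 47.2% — meets 50% limit
LTV = 86,100/110,500 = 77.9% ≤ 85%
Credit 705 → row 674–708; LTV 77.9% → column 77.01–85%. Grid cell → 8.4%.

8.4%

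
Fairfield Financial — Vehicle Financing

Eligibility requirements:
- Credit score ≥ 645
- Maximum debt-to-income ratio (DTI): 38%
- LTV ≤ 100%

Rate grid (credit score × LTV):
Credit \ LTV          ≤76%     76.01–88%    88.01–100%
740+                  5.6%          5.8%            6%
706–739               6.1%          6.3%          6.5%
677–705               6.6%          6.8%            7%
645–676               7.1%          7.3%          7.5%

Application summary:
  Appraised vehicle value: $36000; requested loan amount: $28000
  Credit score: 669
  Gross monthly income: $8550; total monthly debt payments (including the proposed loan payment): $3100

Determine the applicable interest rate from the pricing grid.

Credit score 669 ≥ 645; DTI: 3,100 ÷ 8,550 = 36.3%, within the 38% cap
Loan-to-value = 28,000/36,000 = 77.8% — pass (100% max)
Row: 669 falls in 645–676. Column: 77.8% falls in 76.01–88%. Rate = 7.3%.

7.3%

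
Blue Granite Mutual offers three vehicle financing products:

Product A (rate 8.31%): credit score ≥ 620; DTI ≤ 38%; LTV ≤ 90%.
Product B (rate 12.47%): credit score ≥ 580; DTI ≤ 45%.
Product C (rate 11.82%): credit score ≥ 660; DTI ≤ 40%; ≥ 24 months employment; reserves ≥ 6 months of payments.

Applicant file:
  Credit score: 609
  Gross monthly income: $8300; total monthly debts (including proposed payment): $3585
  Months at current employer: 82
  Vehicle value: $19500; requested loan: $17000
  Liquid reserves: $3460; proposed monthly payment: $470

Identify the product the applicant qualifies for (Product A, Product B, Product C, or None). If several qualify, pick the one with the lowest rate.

DTI = 3,585/8,300 = 43.2%.
LTV = 17,000/19,500 = 87.2%.
Reserves = 3,460/470 = 7.4 months.
Product A: score 609 < 620; DTI 43.2% > 38%; LTV 87.2% ≤ 90% → does not qualify.
Product B: score 609 ≥ 580; DTI 43.2% ≤ 45% → qualifies.
Product C: score 609 < 660; DTI 43.2% > 40%; employment 82 ≥ 24 mo; reserves 7.4 ≥ 6 mo → does not qualify.

Product B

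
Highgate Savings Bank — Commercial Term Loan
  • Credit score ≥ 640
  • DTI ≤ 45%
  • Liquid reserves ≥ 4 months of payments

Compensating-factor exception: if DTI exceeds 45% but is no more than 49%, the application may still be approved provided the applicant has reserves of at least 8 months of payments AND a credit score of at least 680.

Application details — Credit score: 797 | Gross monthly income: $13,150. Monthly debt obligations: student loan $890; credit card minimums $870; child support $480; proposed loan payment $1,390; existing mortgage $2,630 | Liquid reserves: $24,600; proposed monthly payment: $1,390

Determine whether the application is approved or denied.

Credit score 797 ≥ 640 (meets base)
Total debts = (890 + 870 + 480 + 1,390 + 2,630) = 6,260. DTI: 6,260 ÷ 13,150 = 47.6%, over the 45% base limit.
Reserves: 24,600 ÷ 1,390 = 17.7 months (meets 4-month minimum)
47.6% falls in the override range (45%–49%), so the compensating-factor test applies.
Override check — reserves: 17.7 mo (ok); score: 797 (ok).
Both override conditions satisfied; DTI exception granted.

Approved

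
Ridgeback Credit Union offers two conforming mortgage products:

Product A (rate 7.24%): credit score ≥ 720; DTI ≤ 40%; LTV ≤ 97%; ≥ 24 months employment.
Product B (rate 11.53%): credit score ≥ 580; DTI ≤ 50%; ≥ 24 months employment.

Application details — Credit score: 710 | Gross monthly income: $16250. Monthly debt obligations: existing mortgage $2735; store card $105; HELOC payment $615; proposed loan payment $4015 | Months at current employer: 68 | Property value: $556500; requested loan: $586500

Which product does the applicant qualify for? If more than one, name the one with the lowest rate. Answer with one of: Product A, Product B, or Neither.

Product B

Total debts = (2,735 + 105 + 615 + 4,015) = 7,470; DTI = 7,470/16,250 = 46%.
LTV = 586,500/556,500 = 105.4%.
Product A: score 710 < 720; DTI 46% > 40%; LTV 105.4% > 97%; employment 68 ≥ 24 mo → does not qualify.
Product B: score 710 ≥ 580; DTI 46% ≤ 50%; employment 68 ≥ 24 mo → qualifies.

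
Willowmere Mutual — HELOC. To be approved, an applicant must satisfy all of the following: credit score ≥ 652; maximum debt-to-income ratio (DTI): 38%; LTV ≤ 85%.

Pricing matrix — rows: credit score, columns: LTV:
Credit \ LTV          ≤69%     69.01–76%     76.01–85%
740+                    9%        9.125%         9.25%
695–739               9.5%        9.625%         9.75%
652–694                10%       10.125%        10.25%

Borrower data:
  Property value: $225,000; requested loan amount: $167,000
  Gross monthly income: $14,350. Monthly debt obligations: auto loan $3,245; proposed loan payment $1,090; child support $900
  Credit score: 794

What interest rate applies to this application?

9.125%

Credit score 794 ≥ 652; Total monthly debts = (3,245 + 1,090 + 900) = 5,235. DTI = 5,235/14,350 = 36.5% ≤ 38%
LTV = 167,000/225,000 = 74.2% ≤ 85%
Credit 794 → row 740+; LTV 74.2% → column 69.01–76%. Grid cell → 9.125%.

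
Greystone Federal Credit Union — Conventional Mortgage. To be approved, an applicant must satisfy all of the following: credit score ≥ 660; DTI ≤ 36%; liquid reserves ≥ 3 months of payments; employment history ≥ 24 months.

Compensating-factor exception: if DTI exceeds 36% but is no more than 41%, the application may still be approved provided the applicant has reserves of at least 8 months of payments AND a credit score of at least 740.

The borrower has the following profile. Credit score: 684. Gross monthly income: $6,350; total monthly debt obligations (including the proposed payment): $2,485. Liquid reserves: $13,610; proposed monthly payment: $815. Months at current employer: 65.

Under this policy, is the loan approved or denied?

Denied

Credit score 684 ≥ 660 (meets base)
DTI = 2,485/6,350 = 39.1% > 36% — standard DTI limit exceeded.
Reserves: 13,610 ÷ 815 = 16.7 months (meets 3-month minimum)
Employment 65 ≥ 24 months
39.1% falls in the override range (36%–41%), so the compensating-factor test applies.
Override check — reserves: 16.7 mo (ok); score: 684 (below 740).
Override conditions not both satisfied; exception does not apply.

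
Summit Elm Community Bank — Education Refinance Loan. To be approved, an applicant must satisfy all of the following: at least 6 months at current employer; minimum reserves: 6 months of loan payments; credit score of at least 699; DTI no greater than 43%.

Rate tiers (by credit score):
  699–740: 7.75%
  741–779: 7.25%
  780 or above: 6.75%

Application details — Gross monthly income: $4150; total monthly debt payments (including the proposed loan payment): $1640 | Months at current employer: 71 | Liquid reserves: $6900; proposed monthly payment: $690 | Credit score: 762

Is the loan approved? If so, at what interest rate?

Credit score 762 ≥ 699 (meets minimum)
Employment 71 ≥ 6 months
Reserves = 6,900/690 = 10.0 months ≥ 6
Debt-to-income = 1,640/4,150 = 39.5% — meets 43% limit
All requirements met. Score 762 falls in the 741–779 tier → 7.25%.

Approved at 7.25%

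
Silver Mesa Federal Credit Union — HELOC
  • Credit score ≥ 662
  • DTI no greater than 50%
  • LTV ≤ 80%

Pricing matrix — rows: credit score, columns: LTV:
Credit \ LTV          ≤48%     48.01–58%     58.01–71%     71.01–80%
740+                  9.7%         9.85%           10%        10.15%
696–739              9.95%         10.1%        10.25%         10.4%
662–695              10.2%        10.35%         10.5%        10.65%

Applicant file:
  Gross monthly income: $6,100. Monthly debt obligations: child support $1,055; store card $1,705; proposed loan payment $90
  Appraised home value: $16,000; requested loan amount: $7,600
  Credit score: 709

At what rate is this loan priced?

Credit score 709 ≥ 662; Total monthly debts = (1,055 + 1,705 + 90) = 2,850. Debt-to-income = 2,850/6,100 = 46.7% — meets 50% limit
LTV: 7,600 ÷ 16,000 = 47.5%, within 80% cap
Row: 709 falls in 696–739. Column: 47.5% falls in ≤48%. Rate = 9.95%.

9.95%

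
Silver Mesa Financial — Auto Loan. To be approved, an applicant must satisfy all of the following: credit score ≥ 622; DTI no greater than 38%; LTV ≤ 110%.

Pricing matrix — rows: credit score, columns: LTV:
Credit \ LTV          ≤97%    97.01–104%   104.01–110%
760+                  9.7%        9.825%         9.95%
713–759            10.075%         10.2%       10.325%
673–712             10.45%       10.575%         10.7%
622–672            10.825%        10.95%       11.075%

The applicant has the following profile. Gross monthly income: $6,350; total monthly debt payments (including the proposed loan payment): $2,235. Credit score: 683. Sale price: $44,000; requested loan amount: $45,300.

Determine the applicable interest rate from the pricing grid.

10.575%

Credit score 683 ≥ 622; DTI = 2,235/6,350 = 35.2% ≤ 38%
LTV: 45,300 ÷ 44,000 = 103%, within 110% cap
Credit 683 → row 673–712; LTV 103% → column 97.01–104%. Grid cell → 10.575%.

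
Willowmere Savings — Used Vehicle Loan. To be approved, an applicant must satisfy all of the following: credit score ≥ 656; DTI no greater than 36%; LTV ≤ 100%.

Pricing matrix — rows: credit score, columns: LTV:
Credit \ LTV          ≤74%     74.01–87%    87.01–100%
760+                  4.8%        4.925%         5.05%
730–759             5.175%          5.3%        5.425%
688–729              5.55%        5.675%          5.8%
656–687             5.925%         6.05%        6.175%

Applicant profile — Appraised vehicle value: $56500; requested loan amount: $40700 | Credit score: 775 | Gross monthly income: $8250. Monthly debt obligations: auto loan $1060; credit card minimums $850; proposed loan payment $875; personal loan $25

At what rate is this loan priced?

Credit score 775 ≥ 656; Total monthly debts = (1,060 + 850 + 875 + 25) = 2,810. DTI = 2,810/8,250 = 34.1% ≤ 36%
LTV = 40,700/56,500 = 72% ≤ 100%
Row: 775 falls in 760+. Column: 72% falls in ≤74%. Rate = 4.8%.

4.8%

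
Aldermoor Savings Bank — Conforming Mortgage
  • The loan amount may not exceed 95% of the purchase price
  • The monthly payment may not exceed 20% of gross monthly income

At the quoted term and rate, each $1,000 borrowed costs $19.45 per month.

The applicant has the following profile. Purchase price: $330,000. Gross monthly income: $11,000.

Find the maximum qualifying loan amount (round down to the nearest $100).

Payment cap: 20% × $11,000 = $2,200/month.
At $19.45 per $1,000, that supports 2,200/19.45 × 1,000 ≈ $113,110 → $113,100.
LTV cap: 95% × $330,000 = $313,500 → $313,500.
Binding constraint: payment-to-income.

$113,100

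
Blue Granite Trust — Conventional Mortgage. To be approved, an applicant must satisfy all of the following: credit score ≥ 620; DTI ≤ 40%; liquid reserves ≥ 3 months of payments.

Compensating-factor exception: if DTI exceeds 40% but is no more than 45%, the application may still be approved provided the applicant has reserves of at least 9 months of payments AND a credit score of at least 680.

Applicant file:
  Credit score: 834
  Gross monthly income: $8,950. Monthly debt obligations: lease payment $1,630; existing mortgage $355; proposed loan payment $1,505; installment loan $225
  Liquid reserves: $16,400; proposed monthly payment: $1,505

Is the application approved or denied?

Credit score 834 ≥ 620 (meets base)
Total debts = (1,630 + 355 + 1,505 + 225) = 3,715. DTI = 3,715/8,950 = 41.5% > 40% — standard DTI limit exceeded.
Liquid reserves cover 16,400/1,505 = 10.9 months — ≥ 3 required
41.5% falls in the override range (40%–45%), so the compensating-factor test applies.
Override check — reserves: 10.9 mo (ok); score: 834 (ok).
Both override conditions satisfied; DTI exception granted.

Approved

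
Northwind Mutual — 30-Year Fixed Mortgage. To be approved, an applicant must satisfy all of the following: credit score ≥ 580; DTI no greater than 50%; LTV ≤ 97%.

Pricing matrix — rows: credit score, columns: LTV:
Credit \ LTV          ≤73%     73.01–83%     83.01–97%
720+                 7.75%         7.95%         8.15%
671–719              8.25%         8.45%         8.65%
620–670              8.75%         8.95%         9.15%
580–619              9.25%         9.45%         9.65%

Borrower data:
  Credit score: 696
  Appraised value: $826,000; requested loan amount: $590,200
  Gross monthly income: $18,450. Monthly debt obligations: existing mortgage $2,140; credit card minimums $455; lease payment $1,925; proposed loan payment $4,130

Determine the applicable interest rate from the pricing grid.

Credit score 696 ≥ 580; Total monthly debts = (2,140 + 455 + 1,925 + 4,130) = 8,650. DTI = 8,650/18,450 = 46.9% ≤ 50%
LTV = 590,200/826,000 = 71.5% ≤ 97%
Row: 696 falls in 671–719. Column: 71.5% falls in ≤73%. Rate = 8.25%.

8.25%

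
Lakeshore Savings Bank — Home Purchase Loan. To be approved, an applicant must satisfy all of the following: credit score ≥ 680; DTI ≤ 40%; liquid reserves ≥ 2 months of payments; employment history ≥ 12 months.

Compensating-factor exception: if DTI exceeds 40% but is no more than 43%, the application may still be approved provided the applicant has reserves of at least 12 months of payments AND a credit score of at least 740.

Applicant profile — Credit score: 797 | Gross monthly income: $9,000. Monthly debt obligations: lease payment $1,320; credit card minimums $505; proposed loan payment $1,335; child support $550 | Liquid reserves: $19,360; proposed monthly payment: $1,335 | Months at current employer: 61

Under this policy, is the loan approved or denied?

Approved

Credit score 797 ≥ 680 (meets base)
Total debts = (1,320 + 505 + 1,335 + 550) = 3,710. DTI = 3,710/9,000 = 41.2% > 40% — standard DTI limit exceeded.
Liquid reserves cover 19,360/1,335 = 14.5 months — ≥ 2 required
Employment 61 ≥ 12 months
DTI 41.2% is within the 40%–43% exception band; checking compensating factors.
Reserves 14.5 ≥ 12 months; credit score 797 ≥ 740.
Both override conditions satisfied; DTI exception granted.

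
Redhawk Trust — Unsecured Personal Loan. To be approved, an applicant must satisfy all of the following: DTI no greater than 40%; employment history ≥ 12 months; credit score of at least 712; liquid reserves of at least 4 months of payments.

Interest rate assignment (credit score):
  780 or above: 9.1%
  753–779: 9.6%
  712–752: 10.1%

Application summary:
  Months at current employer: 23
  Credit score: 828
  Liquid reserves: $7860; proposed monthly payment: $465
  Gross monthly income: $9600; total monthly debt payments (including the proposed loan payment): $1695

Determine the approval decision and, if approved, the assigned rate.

Credit score 828 ≥ 712 (meets minimum)
DTI = 1,695/9,600 = 17.7% ≤ 40%
Liquid reserves cover 7,860/465 = 16.9 months — ≥ 4 required
Employment 23 ≥ 12 months
All requirements met. Score 828 falls in the 780 or above tier → 9.1%.

Approved at 9.1%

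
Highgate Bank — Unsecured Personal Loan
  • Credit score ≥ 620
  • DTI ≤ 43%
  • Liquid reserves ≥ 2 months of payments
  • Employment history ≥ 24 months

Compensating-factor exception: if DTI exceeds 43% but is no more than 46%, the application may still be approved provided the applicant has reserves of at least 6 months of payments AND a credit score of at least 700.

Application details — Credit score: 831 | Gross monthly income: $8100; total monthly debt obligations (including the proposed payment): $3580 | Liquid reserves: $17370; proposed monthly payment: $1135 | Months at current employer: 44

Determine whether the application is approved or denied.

Credit score 831 ≥ 620 (meets base)
DTI: 3,580 ÷ 8,100 = 44.2%, over the 43% base limit.
Reserves = 17,370/1,135 = 15.3 months ≥ 2
Employment 44 ≥ 24 months
DTI 44.2% is within the 43%–46% exception band; checking compensating factors.
Override check — reserves: 15.3 mo (ok); score: 831 (ok).
Both override conditions satisfied; DTI exception granted.

Approved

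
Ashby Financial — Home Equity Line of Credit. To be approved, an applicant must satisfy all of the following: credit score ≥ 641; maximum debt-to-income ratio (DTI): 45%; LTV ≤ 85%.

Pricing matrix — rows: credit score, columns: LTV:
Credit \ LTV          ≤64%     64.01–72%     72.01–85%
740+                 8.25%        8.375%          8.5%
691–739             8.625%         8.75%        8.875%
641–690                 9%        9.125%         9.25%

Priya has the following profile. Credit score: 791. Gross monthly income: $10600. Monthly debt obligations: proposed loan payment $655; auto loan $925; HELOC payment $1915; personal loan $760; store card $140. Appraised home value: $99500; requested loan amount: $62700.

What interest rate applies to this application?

8.25%

Credit score 791 ≥ 641; Total monthly debts = (655 + 925 + 1,915 + 760 + 140) = 4,395. Debt-to-income = 4,395/10,600 = 41.5% — meets 45% limit
LTV: 62,700 ÷ 99,500 = 63%, within 85% cap
Row: 791 falls in 740+. Column: 63% falls in ≤64%. Rate = 8.25%.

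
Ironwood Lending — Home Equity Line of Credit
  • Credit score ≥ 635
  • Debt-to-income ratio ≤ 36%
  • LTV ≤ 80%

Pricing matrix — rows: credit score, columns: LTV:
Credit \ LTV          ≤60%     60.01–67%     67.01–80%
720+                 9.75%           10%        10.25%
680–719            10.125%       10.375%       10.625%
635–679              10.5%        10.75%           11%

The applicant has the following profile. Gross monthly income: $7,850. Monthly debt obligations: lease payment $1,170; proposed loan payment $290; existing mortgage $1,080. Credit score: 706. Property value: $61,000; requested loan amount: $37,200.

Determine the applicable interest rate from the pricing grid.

10.375%

Credit score 706 ≥ 635; Total monthly debts = (1,170 + 290 + 1,080) = 2,540. DTI: 2,540 ÷ 7,850 = 32.4%, within the 36% cap
LTV = 37,200/61,000 = 61% ≤ 80%
Credit 706 → row 680–719; LTV 61% → column 60.01–67%. Grid cell → 10.375%.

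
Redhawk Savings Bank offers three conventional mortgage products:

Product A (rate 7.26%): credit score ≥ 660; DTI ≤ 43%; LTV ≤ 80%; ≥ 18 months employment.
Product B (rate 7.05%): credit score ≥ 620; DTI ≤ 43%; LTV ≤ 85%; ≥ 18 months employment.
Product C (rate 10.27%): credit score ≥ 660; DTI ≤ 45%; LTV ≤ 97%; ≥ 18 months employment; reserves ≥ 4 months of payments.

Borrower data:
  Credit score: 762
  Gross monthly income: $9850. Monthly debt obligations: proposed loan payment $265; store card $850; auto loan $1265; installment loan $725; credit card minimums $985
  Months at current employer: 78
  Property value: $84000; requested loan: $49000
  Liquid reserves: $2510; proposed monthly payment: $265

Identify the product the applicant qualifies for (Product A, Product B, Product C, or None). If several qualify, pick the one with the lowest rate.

Total debts = (265 + 850 + 1,265 + 725 + 985) = 4,090; DTI = 4,090/9,850 = 41.5%.
LTV = 49,000/84,000 = 58.3%.
Reserves = 2,510/265 = 9.5 months.
Product A: score 762 ≥ 660; DTI 41.5% ≤ 43%; LTV 58.3% ≤ 80%; employment 78 ≥ 18 mo → qualifies.
Product B: score 762 ≥ 620; DTI 41.5% ≤ 43%; LTV 58.3% ≤ 85%; employment 78 ≥ 18 mo → qualifies.
Product C: score 762 ≥ 660; DTI 41.5% ≤ 45%; LTV 58.3% ≤ 97%; employment 78 ≥ 18 mo; reserves 9.5 ≥ 4 mo → qualifies.
Qualifying: Product A, Product B, Product C. Lowest rate is 7.05% → Product B.

Product B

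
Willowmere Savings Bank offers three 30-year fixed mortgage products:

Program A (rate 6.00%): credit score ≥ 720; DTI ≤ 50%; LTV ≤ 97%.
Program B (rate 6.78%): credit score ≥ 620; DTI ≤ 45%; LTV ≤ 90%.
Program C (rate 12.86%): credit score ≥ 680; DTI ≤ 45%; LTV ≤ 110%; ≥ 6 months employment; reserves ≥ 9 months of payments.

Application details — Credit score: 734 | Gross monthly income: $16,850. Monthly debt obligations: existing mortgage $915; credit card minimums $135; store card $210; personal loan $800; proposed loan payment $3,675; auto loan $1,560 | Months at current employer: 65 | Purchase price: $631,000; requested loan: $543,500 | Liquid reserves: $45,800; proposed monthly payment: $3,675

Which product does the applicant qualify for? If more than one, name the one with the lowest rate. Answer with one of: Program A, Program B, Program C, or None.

Program A

Total debts = (915 + 135 + 210 + 800 + 3,675 + 1,560) = 7,295; DTI = 7,295/16,850 = 43.3%.
LTV = 543,500/631,000 = 86.1%.
Reserves = 45,800/3,675 = 12.5 months.
Program A: score 734 ≥ 720; DTI 43.3% ≤ 50%; LTV 86.1% ≤ 97% → qualifies.
Program B: score 734 ≥ 620; DTI 43.3% ≤ 45%; LTV 86.1% ≤ 90% → qualifies.
Program C: score 734 ≥ 680; DTI 43.3% ≤ 45%; LTV 86.1% ≤ 110%; employment 65 ≥ 6 mo; reserves 12.5 ≥ 9 mo → qualifies.
Qualifying: Program A, Program B, Program C. Lowest rate is 6.00% → Program A.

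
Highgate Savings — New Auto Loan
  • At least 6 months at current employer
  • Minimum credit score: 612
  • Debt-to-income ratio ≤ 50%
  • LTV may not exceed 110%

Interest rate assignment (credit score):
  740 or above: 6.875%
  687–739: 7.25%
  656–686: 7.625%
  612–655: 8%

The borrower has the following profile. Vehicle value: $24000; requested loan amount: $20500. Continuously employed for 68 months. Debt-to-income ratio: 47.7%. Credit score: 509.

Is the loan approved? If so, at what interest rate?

Credit score 509 < 612 (below minimum)
Employment 68 ≥ 6 months
Loan-to-value = 20,500/24,000 = 85.4% — pass (110% max)
DTI 47.7% is within the 50% limit
Not all requirements met → denied.

Denied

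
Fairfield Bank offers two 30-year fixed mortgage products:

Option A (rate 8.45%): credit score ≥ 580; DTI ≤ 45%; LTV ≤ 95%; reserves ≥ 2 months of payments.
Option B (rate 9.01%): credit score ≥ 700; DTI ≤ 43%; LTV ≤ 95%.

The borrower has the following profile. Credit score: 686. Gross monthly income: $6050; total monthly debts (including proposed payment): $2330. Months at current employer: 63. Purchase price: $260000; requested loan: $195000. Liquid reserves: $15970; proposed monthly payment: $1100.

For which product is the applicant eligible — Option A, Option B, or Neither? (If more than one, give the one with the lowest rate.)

DTI = 2,330/6,050 = 38.5%.
LTV = 195,000/260,000 = 75%.
Reserves = 15,970/1,100 = 14.5 months.
Option A: score 686 ≥ 580; DTI 38.5% ≤ 45%; LTV 75% ≤ 95%; reserves 14.5 ≥ 2 mo → qualifies.
Option B: score 686 < 700; DTI 38.5% ≤ 43%; LTV 75% ≤ 95% → does not qualify.

Option A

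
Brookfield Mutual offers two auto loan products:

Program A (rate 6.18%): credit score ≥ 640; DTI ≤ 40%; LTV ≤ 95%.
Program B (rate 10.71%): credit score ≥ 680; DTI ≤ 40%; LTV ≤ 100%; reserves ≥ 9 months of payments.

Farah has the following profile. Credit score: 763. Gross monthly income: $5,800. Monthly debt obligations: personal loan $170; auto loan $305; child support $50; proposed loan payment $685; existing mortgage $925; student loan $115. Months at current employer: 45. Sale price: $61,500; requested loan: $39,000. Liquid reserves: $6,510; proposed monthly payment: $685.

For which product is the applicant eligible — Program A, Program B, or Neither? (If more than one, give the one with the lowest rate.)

Program A

Total debts = (170 + 305 + 50 + 685 + 925 + 115) = 2,250; DTI = 2,250/5,800 = 38.8%.
LTV = 39,000/61,500 = 63.4%.
Reserves = 6,510/685 = 9.5 months.
Program A: score 763 ≥ 640; DTI 38.8% ≤ 40%; LTV 63.4% ≤ 95% → qualifies.
Program B: score 763 ≥ 680; DTI 38.8% ≤ 40%; LTV 63.4% ≤ 100%; reserves 9.5 ≥ 9 mo → qualifies.
Qualifying: Program A, Program B. Lowest rate is 6.18% → Program A.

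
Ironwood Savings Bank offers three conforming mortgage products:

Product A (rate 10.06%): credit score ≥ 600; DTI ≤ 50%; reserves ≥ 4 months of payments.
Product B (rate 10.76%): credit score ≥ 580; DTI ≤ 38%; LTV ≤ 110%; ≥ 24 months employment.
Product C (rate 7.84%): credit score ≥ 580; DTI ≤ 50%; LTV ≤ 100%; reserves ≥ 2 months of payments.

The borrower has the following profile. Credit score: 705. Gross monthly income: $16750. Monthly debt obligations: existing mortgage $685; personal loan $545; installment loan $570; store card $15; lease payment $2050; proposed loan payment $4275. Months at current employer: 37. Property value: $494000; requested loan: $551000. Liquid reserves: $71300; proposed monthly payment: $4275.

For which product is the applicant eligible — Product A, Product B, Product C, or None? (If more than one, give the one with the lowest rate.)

Total debts = (685 + 545 + 570 + 15 + 2,050 + 4,275) = 8,140; DTI = 8,140/16,750 = 48.6%.
LTV = 551,000/494,000 = 111.5%.
Reserves = 71,300/4,275 = 16.7 months.
Product A: score 705 ≥ 600; DTI 48.6% ≤ 50%; reserves 16.7 ≥ 4 mo → qualifies.
Product B: score 705 ≥ 580; DTI 48.6% > 38%; LTV 111.5% > 110%; employment 37 ≥ 24 mo → does not qualify.
Product C: score 705 ≥ 580; DTI 48.6% ≤ 50%; LTV 111.5% > 100%; reserves 16.7 ≥ 2 mo → does not qualify.

Product A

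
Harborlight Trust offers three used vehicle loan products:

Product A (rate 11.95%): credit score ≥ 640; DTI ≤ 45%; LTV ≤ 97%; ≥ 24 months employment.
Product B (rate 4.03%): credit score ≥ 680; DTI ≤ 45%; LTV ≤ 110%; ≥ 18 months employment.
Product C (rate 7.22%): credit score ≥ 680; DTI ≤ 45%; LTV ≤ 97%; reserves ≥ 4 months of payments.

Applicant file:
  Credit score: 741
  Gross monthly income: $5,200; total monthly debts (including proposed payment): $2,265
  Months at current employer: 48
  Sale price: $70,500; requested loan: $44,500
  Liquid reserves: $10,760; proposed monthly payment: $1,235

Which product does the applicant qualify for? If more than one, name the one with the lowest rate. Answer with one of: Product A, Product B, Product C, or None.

DTI = 2,265/5,200 = 43.6%.
LTV = 44,500/70,500 = 63.1%.
Reserves = 10,760/1,235 = 8.7 months.
Product A: score 741 ≥ 640; DTI 43.6% ≤ 45%; LTV 63.1% ≤ 97%; employment 48 ≥ 24 mo → qualifies.
Product B: score 741 ≥ 680; DTI 43.6% ≤ 45%; LTV 63.1% ≤ 110%; employment 48 ≥ 18 mo → qualifies.
Product C: score 741 ≥ 680; DTI 43.6% ≤ 45%; LTV 63.1% ≤ 97%; reserves 8.7 ≥ 4 mo → qualifies.
Qualifying: Product A, Product B, Product C. Lowest rate is 4.03% → Product B.

Product B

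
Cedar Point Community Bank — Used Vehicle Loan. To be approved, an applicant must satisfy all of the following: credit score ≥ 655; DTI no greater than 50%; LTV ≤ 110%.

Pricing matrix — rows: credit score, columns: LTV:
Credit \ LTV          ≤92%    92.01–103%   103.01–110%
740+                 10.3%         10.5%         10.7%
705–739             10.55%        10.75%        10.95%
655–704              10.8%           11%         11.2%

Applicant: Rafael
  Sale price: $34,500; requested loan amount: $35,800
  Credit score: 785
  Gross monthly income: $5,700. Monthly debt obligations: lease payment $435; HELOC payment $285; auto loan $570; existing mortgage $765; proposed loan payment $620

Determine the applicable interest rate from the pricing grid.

10.7%

Credit score 785 ≥ 655; Total monthly debts = (435 + 285 + 570 + 765 + 620) = 2,675. DTI: 2,675 ÷ 5,700 = 46.9%, within the 50% cap
LTV: 35,800 ÷ 34,500 = 103.8%, within 110% cap
Score 785 is in the 740+ band; LTV 103.8% is in the 103.01–110% band → 10.7%.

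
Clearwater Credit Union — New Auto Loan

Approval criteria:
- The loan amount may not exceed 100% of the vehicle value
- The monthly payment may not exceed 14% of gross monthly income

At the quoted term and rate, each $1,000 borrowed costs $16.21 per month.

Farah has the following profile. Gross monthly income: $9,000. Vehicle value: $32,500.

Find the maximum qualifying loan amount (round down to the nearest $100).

Payment cap: 14% × $9,000 = $1,260/month.
At $16.21 per $1,000, that supports 1,260/16.21 × 1,000 ≈ $77,729 → $77,700.
LTV cap: 100% × $32,500 = $32,500 → $32,500.
Binding constraint: loan-to-value.

$32,500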